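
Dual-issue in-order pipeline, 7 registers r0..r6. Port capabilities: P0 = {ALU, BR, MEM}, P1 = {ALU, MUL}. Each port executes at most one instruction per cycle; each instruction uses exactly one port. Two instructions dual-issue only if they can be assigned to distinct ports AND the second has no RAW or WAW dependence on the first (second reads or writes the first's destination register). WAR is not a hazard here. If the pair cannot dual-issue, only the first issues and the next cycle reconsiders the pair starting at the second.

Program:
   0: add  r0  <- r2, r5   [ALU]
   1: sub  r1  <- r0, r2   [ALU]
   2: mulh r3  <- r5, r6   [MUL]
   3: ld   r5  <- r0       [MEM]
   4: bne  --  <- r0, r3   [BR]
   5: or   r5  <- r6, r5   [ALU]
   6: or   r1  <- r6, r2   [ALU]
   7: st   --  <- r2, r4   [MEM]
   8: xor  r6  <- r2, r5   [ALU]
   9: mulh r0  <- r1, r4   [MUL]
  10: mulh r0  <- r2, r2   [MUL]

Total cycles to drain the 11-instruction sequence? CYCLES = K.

CYCLES = 7

[0] i0  add  -- RAW r0
[1] i1/i2  sub mulh  -- dual
[2] i3  ld  -- no-port MEM/BR
[3] i4/i5  bne or  -- dual
[4] i6/i7  or st  -- dual
[5] i8/i9  xor mulh  -- dual
[6] i10  mulh  -- tail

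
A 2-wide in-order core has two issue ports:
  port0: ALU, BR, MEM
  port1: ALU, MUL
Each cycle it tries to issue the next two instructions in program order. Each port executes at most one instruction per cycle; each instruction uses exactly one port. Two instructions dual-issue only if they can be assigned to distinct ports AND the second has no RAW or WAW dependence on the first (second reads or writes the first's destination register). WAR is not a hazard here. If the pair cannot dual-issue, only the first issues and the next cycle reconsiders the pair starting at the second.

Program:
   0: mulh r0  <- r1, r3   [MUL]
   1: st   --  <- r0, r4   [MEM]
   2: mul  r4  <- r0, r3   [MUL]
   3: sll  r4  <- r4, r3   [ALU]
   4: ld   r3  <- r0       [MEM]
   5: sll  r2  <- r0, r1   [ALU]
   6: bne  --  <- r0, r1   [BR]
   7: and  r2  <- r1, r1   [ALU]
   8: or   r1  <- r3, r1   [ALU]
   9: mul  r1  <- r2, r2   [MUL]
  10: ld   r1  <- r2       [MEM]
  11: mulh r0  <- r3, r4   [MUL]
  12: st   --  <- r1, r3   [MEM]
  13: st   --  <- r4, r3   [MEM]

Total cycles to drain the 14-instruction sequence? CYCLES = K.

CYCLES = 9

[0] i0  mulh.MUL  -- RAW r0
[1] i1&i2  st.MEM mul.MUL  -- dual
[2] i3&i4  sll.ALU ld.MEM  -- dual
[3] i5&i6  sll.ALU bne.BR  -- dual
[4] i7&i8  and.ALU or.ALU  -- dual
[5] i9  mul.MUL  -- WAW r1
[6] i10&i11  ld.MEM mulh.MUL  -- dual
[7] i12  st.MEM  -- no-port MEM/MEM
[8] i13  st.MEM  -- tail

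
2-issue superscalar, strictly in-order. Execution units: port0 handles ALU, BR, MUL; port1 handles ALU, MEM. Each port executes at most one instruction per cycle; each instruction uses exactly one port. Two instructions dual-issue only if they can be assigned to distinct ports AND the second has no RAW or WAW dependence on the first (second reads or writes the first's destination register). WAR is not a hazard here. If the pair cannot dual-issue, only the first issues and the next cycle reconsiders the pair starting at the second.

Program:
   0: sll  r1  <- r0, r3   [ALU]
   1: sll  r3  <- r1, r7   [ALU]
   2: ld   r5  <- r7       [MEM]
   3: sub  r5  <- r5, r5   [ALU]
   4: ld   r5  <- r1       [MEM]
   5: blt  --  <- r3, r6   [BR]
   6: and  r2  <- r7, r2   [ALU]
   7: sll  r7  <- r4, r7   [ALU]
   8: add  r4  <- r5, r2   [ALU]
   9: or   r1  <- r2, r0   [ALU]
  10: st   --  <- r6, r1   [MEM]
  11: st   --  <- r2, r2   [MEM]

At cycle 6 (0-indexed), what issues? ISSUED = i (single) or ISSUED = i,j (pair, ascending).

t=0 i0:sll ; RAW r1
t=1 i1,i2:sll/ld ; pair
t=2 i3:sub ; WAW r5
t=3 i4,i5:ld/blt ; pair
t=4 i6,i7:and/sll ; pair
t=5 i8,i9:add/or ; pair
t=6 i10:st ; no-port MEM/MEM
t=7 i11:st ; tail

ISSUED = 10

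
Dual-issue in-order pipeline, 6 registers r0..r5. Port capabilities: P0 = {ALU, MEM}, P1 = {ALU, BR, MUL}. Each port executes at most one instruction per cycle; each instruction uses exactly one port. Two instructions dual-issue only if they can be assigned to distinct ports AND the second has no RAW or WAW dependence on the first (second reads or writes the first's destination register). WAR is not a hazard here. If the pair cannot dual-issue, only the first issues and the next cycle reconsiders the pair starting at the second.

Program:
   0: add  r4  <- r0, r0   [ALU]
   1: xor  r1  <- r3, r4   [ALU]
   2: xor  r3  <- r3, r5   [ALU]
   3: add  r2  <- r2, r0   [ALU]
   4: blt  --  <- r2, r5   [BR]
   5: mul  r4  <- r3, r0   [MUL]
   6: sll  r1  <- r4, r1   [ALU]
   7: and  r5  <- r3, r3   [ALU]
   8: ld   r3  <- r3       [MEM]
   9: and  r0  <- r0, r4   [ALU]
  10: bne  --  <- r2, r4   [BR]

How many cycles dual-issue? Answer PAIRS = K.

PAIRS = 3

t=0 i0:add.ALU ; RAW r4
t=1 i1/i2:xor.ALU;xor.ALU ; pair
t=2 i3:add.ALU ; RAW r2
t=3 i4:blt.BR ; no-port BR/MUL
t=4 i5:mul.MUL ; RAW r4
t=5 i6/i7:sll.ALU;and.ALU ; pair
t=6 i8/i9:ld.MEM;and.ALU ; pair
t=7 i10:bne.BR ; tail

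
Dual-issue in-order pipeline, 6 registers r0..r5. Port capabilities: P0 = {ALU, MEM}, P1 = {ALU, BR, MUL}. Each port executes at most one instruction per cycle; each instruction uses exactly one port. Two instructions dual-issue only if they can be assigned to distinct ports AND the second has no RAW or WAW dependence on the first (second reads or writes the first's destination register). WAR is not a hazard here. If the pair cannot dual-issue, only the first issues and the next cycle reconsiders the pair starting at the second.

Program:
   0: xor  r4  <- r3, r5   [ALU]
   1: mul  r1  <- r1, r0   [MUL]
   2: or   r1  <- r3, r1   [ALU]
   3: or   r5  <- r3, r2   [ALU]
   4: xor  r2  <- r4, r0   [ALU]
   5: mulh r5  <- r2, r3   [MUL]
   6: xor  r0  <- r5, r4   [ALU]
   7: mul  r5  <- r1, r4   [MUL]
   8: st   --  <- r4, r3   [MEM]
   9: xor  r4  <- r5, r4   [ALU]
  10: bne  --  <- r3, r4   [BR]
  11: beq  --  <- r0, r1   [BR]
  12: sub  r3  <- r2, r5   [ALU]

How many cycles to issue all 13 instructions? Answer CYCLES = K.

CYCLES = 8

  cy0 -> i0+i1 (xor.ALU;mul.MUL) pair
  cy1 -> i2+i3 (or.ALU;or.ALU) pair
  cy2 -> i4 (xor.ALU) RAW r2
  cy3 -> i5 (mulh.MUL) RAW r5
  cy4 -> i6+i7 (xor.ALU;mul.MUL) pair
  cy5 -> i8+i9 (st.MEM;xor.ALU) pair
  cy6 -> i10 (bne.BR) no-port BR/BR
  cy7 -> i11+i12 (beq.BR;sub.ALU) pair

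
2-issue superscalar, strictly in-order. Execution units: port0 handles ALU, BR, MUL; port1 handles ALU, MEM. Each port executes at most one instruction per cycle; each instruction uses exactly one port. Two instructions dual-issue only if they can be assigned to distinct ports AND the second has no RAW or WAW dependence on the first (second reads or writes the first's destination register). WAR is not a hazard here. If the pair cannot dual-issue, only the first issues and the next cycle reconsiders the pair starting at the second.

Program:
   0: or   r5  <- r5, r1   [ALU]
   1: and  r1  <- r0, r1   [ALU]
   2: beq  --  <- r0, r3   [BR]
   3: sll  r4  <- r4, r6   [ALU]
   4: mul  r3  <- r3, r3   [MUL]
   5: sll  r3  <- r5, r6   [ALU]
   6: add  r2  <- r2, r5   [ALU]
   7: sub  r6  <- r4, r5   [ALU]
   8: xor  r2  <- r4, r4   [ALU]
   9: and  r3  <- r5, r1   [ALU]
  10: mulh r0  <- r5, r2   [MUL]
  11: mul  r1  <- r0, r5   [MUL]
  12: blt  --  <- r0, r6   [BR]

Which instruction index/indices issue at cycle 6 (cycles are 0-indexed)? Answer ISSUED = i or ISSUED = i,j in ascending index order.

ISSUED = 11

t=0 i0&i1:or.ALU and.ALU ; dual
t=1 i2&i3:beq.BR sll.ALU ; dual
t=2 i4:mul.MUL ; WAW r3
t=3 i5&i6:sll.ALU add.ALU ; dual
t=4 i7&i8:sub.ALU xor.ALU ; dual
t=5 i9&i10:and.ALU mulh.MUL ; dual
t=6 i11:mul.MUL ; no-port MUL/BR
t=7 i12:blt.BR ; tail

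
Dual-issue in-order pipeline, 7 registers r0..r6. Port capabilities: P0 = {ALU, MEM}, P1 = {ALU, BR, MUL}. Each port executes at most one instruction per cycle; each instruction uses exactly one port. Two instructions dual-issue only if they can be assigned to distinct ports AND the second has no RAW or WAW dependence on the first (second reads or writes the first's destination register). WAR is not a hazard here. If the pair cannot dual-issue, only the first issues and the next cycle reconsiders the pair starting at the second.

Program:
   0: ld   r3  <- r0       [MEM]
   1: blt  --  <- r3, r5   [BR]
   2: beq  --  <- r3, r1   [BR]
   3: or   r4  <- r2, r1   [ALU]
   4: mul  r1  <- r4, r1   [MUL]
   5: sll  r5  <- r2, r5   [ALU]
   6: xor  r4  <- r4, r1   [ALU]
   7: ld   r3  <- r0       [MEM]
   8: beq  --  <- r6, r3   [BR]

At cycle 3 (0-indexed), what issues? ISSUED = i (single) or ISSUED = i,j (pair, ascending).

ISSUED = 4,5

  cy0 -> i0 (ld.MEM) RAW r3
  cy1 -> i1 (blt.BR) no-port BR/BR
  cy2 -> i2,i3 (beq.BR/or.ALU) dual
  cy3 -> i4,i5 (mul.MUL/sll.ALU) dual
  cy4 -> i6,i7 (xor.ALU/ld.MEM) dual
  cy5 -> i8 (beq.BR) tail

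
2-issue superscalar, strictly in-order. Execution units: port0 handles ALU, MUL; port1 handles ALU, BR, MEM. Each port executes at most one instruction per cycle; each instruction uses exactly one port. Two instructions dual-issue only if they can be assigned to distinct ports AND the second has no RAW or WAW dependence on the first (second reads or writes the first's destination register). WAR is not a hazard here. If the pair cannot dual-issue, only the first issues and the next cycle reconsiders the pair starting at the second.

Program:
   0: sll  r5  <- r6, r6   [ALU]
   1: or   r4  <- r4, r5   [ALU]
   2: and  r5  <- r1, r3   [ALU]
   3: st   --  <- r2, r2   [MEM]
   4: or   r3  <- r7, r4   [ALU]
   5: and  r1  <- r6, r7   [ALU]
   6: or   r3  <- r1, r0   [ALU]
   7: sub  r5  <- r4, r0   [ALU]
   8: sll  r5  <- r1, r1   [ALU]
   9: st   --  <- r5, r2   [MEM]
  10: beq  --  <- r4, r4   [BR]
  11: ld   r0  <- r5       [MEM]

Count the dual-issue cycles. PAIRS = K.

[0] i0  sll.ALU  -- RAW r5
[1] i1/i2  or.ALU/and.ALU  -- dual
[2] i3/i4  st.MEM/or.ALU  -- dual
[3] i5  and.ALU  -- RAW r1
[4] i6/i7  or.ALU/sub.ALU  -- dual
[5] i8  sll.ALU  -- RAW r5
[6] i9  st.MEM  -- no-port MEM/BR
[7] i10  beq.BR  -- no-port BR/MEM
[8] i11  ld.MEM  -- tail

PAIRS = 3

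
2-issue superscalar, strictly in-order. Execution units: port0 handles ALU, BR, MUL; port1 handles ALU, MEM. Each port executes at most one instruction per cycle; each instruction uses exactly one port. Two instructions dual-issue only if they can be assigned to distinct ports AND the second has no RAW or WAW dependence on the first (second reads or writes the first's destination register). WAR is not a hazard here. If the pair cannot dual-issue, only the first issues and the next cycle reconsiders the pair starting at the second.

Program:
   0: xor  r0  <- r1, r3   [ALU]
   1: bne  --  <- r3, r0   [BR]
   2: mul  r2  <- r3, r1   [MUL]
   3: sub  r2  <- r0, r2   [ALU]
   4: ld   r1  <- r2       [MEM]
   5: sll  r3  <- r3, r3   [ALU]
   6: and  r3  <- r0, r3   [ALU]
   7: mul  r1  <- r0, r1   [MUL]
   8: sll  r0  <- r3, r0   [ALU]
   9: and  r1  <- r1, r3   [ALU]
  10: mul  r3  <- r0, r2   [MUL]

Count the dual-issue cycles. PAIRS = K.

0. xor.ALU @i0  | RAW r0
1. bne.BR @i1  | no-port BR/MUL
2. mul.MUL @i2  | RAW+WAW r2
3. sub.ALU @i3  | RAW r2
4. ld.MEM;sll.ALU @i4+i5  | dual
5. and.ALU;mul.MUL @i6+i7  | dual
6. sll.ALU;and.ALU @i8+i9  | dual
7. mul.MUL @i10  | tail

PAIRS = 3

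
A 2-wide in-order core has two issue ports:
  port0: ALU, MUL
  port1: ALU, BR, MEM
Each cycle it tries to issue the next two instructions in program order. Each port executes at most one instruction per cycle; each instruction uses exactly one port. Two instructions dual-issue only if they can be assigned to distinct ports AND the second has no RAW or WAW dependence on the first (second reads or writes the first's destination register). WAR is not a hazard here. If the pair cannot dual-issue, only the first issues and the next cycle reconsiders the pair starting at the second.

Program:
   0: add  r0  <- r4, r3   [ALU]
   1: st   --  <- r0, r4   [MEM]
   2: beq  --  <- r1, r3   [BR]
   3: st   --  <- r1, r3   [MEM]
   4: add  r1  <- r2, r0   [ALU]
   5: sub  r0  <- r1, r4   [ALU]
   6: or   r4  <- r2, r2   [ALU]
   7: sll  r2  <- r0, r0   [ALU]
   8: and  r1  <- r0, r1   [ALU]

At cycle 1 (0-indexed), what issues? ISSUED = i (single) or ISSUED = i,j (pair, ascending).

ISSUED = 1

0. add @i0  | RAW r0
1. st @i1  | no-port MEM/BR
2. beq @i2  | no-port BR/MEM
3. st/add @i3/i4  | 2-wide
4. sub/or @i5/i6  | 2-wide
5. sll/and @i7/i8  | 2-wide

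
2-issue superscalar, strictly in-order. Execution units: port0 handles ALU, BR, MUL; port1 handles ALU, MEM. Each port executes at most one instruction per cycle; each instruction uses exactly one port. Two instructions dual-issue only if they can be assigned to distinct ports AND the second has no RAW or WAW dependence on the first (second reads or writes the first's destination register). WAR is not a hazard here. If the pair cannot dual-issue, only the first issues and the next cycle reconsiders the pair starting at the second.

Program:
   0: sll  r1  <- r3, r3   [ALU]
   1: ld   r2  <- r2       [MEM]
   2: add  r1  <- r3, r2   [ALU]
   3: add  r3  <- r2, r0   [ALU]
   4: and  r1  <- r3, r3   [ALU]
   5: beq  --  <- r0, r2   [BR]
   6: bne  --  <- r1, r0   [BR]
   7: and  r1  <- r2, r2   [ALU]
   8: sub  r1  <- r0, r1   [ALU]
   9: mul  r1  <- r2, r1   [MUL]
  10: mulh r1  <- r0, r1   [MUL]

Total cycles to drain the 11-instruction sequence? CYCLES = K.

CYCLES = 7

t=0 i0/i1:sll.ALU+ld.MEM ; 2-wide
t=1 i2/i3:add.ALU+add.ALU ; 2-wide
t=2 i4/i5:and.ALU+beq.BR ; 2-wide
t=3 i6/i7:bne.BR+and.ALU ; 2-wide
t=4 i8:sub.ALU ; RAW+WAW r1
t=5 i9:mul.MUL ; no-port MUL/MUL
t=6 i10:mulh.MUL ; tail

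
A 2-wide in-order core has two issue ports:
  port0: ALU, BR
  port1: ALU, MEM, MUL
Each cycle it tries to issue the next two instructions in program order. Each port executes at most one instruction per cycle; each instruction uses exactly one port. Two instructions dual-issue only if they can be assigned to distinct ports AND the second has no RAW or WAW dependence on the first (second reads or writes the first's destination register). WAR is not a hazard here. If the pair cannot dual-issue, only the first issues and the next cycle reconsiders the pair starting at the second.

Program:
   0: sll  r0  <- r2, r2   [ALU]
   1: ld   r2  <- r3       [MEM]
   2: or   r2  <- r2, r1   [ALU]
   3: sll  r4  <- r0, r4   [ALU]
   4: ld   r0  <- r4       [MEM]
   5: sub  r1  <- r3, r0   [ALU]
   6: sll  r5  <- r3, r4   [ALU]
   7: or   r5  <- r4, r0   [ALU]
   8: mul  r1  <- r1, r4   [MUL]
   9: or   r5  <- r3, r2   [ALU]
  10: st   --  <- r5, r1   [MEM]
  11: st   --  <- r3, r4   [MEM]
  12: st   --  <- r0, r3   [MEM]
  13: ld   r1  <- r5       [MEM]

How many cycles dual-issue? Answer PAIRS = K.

PAIRS = 4

#0 head=0: sll.ALU ld.MEM i0&i1 dual
#1 head=2: or.ALU sll.ALU i2&i3 dual
#2 head=4: ld.MEM i4 RAW r0
#3 head=5: sub.ALU sll.ALU i5&i6 dual
#4 head=7: or.ALU mul.MUL i7&i8 dual
#5 head=9: or.ALU i9 RAW r5
#6 head=10: st.MEM i10 no-port MEM/MEM
#7 head=11: st.MEM i11 no-port MEM/MEM
#8 head=12: st.MEM i12 no-port MEM/MEM
#9 head=13: ld.MEM i13 tail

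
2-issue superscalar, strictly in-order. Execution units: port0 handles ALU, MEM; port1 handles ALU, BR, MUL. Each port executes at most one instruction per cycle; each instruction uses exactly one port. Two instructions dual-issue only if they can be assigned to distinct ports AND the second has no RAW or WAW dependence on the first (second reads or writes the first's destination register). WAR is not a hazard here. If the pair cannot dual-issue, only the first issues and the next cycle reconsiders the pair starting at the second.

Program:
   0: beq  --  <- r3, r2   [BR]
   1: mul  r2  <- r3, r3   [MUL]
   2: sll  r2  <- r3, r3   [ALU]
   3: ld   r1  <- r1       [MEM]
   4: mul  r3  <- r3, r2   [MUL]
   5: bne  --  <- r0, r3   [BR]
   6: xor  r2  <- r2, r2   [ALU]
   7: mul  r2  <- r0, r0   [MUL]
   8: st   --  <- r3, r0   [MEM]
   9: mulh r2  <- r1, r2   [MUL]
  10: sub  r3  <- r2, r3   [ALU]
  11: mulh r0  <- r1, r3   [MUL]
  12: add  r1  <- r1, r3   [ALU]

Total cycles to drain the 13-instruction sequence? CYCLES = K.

[0] i0  beq  -- no-port BR/MUL
[1] i1  mul  -- WAW r2
[2] i2&i3  sll+ld  -- dual
[3] i4  mul  -- no-port MUL/BR
[4] i5&i6  bne+xor  -- dual
[5] i7&i8  mul+st  -- dual
[6] i9  mulh  -- RAW r2
[7] i10  sub  -- RAW r3
[8] i11&i12  mulh+add  -- dual

CYCLES = 9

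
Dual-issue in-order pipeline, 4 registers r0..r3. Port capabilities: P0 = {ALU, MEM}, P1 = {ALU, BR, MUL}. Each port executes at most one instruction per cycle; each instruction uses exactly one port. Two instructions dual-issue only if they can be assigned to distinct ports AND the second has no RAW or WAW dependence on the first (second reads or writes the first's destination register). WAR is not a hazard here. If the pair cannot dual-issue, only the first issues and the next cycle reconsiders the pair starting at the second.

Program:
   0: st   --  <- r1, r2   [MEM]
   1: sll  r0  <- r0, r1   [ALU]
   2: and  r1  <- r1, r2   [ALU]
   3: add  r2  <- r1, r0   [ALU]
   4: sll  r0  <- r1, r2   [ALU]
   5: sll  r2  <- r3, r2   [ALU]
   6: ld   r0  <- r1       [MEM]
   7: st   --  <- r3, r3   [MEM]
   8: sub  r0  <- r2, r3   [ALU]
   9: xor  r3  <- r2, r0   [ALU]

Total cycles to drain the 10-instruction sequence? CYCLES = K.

CYCLES = 7

[0] i0,i1  st.MEM sll.ALU  -- dual
[1] i2  and.ALU  -- RAW r1
[2] i3  add.ALU  -- RAW r2
[3] i4,i5  sll.ALU sll.ALU  -- dual
[4] i6  ld.MEM  -- no-port MEM/MEM
[5] i7,i8  st.MEM sub.ALU  -- dual
[6] i9  xor.ALU  -- tail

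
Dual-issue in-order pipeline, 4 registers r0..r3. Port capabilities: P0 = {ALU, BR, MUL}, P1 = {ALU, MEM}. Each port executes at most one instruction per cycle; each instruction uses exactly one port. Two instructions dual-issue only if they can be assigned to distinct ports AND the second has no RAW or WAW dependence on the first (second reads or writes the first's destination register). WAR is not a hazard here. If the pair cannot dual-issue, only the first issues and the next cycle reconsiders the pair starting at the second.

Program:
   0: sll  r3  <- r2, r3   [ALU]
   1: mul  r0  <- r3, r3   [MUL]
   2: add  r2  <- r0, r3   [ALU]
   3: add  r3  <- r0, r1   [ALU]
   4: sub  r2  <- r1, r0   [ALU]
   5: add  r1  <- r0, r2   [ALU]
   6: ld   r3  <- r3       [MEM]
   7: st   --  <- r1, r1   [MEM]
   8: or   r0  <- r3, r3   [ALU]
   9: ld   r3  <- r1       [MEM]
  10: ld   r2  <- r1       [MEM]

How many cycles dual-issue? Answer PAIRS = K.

PAIRS = 3

0. sll.ALU @i0  | RAW r3
1. mul.MUL @i1  | RAW r0
2. add.ALU;add.ALU @i2/i3  | pair
3. sub.ALU @i4  | RAW r2
4. add.ALU;ld.MEM @i5/i6  | pair
5. st.MEM;or.ALU @i7/i8  | pair
6. ld.MEM @i9  | no-port MEM/MEM
7. ld.MEM @i10  | tail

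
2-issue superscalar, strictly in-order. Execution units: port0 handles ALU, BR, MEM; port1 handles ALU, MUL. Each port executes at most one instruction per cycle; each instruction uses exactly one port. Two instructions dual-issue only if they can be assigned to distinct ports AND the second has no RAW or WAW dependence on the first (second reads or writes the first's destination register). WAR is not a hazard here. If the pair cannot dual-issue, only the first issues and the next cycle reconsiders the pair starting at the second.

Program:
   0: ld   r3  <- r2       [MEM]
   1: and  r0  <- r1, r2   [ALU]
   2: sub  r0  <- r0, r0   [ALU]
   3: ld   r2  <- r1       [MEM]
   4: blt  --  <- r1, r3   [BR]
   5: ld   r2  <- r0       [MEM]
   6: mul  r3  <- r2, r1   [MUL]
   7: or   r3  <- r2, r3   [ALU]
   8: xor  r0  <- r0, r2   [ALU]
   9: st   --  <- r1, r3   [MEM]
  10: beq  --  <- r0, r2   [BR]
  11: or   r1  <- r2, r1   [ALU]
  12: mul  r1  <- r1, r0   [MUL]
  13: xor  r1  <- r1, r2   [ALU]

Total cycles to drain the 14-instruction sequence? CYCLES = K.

#0 head=0: ld;and i0,i1 dual
#1 head=2: sub;ld i2,i3 dual
#2 head=4: blt i4 no-port BR/MEM
#3 head=5: ld i5 RAW r2
#4 head=6: mul i6 RAW+WAW r3
#5 head=7: or;xor i7,i8 dual
#6 head=9: st i9 no-port MEM/BR
#7 head=10: beq;or i10,i11 dual
#8 head=12: mul i12 RAW+WAW r1
#9 head=13: xor i13 tail

CYCLES = 10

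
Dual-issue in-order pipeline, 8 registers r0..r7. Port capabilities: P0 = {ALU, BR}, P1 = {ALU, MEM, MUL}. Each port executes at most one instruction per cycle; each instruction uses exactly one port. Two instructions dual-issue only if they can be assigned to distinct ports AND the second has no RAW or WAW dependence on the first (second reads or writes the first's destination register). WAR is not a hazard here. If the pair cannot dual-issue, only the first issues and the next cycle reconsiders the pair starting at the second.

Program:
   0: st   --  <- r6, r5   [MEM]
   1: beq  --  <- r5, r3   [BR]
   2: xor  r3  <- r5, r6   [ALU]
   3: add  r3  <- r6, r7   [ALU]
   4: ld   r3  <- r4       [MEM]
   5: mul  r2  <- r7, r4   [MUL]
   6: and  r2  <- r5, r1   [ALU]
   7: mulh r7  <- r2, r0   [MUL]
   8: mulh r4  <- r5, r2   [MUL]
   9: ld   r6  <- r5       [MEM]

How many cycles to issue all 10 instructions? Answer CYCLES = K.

t=0 i0,i1:st.MEM;beq.BR ; pair
t=1 i2:xor.ALU ; WAW r3
t=2 i3:add.ALU ; WAW r3
t=3 i4:ld.MEM ; no-port MEM/MUL
t=4 i5:mul.MUL ; WAW r2
t=5 i6:and.ALU ; RAW r2
t=6 i7:mulh.MUL ; no-port MUL/MUL
t=7 i8:mulh.MUL ; no-port MUL/MEM
t=8 i9:ld.MEM ; tail

CYCLES = 9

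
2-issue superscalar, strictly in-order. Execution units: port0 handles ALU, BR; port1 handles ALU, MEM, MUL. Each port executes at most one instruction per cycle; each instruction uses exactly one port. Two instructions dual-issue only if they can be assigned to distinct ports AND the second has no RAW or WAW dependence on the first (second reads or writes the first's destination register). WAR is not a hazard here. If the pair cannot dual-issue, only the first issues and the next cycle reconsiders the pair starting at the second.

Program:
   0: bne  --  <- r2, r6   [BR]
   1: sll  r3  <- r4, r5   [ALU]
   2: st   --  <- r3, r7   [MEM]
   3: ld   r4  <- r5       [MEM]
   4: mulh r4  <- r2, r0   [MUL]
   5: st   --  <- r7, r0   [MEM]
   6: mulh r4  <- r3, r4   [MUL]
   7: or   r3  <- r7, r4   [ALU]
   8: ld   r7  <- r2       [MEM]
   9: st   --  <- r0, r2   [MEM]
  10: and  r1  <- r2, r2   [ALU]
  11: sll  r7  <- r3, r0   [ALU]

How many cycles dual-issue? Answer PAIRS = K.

PAIRS = 3

  cy0 -> i0/i1 (bne.BR+sll.ALU) 2-wide
  cy1 -> i2 (st.MEM) no-port MEM/MEM
  cy2 -> i3 (ld.MEM) no-port MEM/MUL
  cy3 -> i4 (mulh.MUL) no-port MUL/MEM
  cy4 -> i5 (st.MEM) no-port MEM/MUL
  cy5 -> i6 (mulh.MUL) RAW r4
  cy6 -> i7/i8 (or.ALU+ld.MEM) 2-wide
  cy7 -> i9/i10 (st.MEM+and.ALU) 2-wide
  cy8 -> i11 (sll.ALU) tail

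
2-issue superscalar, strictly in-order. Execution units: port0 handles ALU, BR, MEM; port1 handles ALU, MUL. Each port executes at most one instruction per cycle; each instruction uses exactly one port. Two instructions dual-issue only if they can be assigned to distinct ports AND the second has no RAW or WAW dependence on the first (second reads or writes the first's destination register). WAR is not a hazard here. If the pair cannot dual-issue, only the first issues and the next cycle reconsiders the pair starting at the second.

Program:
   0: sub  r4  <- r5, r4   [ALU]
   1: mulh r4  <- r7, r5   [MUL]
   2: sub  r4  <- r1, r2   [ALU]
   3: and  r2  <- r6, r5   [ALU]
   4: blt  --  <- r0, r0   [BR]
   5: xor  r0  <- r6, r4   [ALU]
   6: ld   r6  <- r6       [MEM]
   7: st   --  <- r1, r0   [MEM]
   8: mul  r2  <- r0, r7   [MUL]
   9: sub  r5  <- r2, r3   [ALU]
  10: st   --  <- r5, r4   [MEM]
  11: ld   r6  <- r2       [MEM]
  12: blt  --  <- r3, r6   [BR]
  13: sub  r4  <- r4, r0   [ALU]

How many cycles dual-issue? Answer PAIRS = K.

t=0 i0:sub.ALU ; WAW r4
t=1 i1:mulh.MUL ; WAW r4
t=2 i2/i3:sub.ALU/and.ALU ; 2-wide
t=3 i4/i5:blt.BR/xor.ALU ; 2-wide
t=4 i6:ld.MEM ; no-port MEM/MEM
t=5 i7/i8:st.MEM/mul.MUL ; 2-wide
t=6 i9:sub.ALU ; RAW r5
t=7 i10:st.MEM ; no-port MEM/MEM
t=8 i11:ld.MEM ; no-port MEM/BR
t=9 i12/i13:blt.BR/sub.ALU ; 2-wide

PAIRS = 4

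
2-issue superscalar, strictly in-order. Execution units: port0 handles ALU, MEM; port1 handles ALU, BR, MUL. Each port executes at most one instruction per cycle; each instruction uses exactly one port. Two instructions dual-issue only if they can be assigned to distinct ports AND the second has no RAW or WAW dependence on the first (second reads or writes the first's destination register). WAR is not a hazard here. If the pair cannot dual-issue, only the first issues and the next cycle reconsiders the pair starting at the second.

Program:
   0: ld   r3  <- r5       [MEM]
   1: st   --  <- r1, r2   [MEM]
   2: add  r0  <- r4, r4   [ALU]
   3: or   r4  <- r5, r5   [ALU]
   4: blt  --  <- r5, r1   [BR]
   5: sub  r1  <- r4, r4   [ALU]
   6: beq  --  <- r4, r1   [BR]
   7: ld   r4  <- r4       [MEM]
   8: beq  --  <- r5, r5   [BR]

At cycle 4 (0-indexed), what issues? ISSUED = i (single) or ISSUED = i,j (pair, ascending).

0. ld @i0  | no-port MEM/MEM
1. st;add @i1/i2  | pair
2. or;blt @i3/i4  | pair
3. sub @i5  | RAW r1
4. beq;ld @i6/i7  | pair
5. beq @i8  | tail

ISSUED = 6,7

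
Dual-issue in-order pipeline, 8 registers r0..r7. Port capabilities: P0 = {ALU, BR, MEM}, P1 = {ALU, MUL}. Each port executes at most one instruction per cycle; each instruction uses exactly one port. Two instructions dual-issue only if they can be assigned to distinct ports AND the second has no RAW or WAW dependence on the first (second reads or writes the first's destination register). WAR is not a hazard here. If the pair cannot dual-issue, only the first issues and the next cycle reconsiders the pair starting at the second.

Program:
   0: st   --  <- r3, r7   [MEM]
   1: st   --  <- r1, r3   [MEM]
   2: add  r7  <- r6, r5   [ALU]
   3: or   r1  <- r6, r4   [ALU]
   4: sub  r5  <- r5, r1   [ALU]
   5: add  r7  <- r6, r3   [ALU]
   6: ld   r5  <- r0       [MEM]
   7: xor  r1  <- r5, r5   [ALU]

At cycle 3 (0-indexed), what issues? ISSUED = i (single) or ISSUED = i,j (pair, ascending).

ISSUED = 4,5

0. st @i0  | no-port MEM/MEM
1. st add @i1+i2  | 2-wide
2. or @i3  | RAW r1
3. sub add @i4+i5  | 2-wide
4. ld @i6  | RAW r5
5. xor @i7  | tail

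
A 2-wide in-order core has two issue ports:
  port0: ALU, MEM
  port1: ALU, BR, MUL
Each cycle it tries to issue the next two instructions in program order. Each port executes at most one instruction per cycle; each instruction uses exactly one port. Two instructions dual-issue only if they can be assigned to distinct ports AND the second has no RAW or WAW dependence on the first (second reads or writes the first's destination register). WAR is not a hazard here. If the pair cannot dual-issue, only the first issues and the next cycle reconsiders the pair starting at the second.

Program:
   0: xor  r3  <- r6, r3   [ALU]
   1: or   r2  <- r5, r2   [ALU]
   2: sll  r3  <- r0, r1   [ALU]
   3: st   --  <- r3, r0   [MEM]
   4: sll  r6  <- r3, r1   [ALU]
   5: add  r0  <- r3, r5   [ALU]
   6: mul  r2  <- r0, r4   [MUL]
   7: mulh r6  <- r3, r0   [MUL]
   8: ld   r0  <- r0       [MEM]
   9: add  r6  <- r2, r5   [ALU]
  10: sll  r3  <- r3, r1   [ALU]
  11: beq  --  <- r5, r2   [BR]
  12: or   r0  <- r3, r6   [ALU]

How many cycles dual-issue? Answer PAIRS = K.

PAIRS = 5

0. xor;or @i0,i1  | 2-wide
1. sll @i2  | RAW r3
2. st;sll @i3,i4  | 2-wide
3. add @i5  | RAW r0
4. mul @i6  | no-port MUL/MUL
5. mulh;ld @i7,i8  | 2-wide
6. add;sll @i9,i10  | 2-wide
7. beq;or @i11,i12  | 2-wide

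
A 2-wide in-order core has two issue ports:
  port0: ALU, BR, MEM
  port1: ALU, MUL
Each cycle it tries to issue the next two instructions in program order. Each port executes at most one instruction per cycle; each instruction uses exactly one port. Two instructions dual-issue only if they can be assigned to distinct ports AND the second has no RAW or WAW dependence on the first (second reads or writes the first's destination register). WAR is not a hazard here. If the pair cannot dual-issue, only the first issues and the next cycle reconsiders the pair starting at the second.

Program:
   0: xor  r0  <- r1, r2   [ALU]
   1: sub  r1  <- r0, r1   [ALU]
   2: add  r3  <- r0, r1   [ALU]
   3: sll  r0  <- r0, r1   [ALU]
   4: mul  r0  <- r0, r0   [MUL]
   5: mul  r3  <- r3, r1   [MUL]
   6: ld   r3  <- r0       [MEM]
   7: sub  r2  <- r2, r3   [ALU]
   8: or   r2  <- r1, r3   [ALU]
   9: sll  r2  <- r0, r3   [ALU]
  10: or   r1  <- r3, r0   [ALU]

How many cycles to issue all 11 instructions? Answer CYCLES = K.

CYCLES = 9

#0 head=0: xor.ALU i0 RAW r0
#1 head=1: sub.ALU i1 RAW r1
#2 head=2: add.ALU sll.ALU i2/i3 2-wide
#3 head=4: mul.MUL i4 no-port MUL/MUL
#4 head=5: mul.MUL i5 WAW r3
#5 head=6: ld.MEM i6 RAW r3
#6 head=7: sub.ALU i7 WAW r2
#7 head=8: or.ALU i8 WAW r2
#8 head=9: sll.ALU or.ALU i9/i10 2-wide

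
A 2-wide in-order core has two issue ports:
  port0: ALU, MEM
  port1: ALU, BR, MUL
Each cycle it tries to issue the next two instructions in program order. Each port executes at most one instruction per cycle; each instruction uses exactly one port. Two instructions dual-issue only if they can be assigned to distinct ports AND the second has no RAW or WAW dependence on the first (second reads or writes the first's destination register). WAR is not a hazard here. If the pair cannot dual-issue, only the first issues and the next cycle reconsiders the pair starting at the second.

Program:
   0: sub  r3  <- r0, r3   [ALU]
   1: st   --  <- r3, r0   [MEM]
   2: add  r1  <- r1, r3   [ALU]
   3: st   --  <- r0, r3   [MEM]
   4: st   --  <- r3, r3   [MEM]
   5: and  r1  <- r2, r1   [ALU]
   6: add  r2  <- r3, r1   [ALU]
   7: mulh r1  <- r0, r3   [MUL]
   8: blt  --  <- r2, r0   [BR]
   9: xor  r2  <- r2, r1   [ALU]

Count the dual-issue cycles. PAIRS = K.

PAIRS = 4

  cy0 -> i0 (sub.ALU) RAW r3
  cy1 -> i1+i2 (st.MEM add.ALU) pair
  cy2 -> i3 (st.MEM) no-port MEM/MEM
  cy3 -> i4+i5 (st.MEM and.ALU) pair
  cy4 -> i6+i7 (add.ALU mulh.MUL) pair
  cy5 -> i8+i9 (blt.BR xor.ALU) pair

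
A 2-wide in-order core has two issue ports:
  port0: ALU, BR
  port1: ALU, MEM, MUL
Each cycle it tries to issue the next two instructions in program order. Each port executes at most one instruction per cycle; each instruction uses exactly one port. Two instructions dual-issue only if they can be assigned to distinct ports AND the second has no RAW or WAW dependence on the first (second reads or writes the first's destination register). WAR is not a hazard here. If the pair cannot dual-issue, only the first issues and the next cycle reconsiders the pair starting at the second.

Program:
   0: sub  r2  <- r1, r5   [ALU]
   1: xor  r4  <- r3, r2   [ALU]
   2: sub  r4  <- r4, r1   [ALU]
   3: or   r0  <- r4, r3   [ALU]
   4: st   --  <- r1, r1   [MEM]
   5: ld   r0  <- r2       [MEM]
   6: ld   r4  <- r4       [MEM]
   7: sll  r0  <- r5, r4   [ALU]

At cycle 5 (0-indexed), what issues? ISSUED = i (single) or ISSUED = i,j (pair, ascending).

[0] i0  sub.ALU  -- RAW r2
[1] i1  xor.ALU  -- RAW+WAW r4
[2] i2  sub.ALU  -- RAW r4
[3] i3/i4  or.ALU/st.MEM  -- dual
[4] i5  ld.MEM  -- no-port MEM/MEM
[5] i6  ld.MEM  -- RAW r4
[6] i7  sll.ALU  -- tail

ISSUED = 6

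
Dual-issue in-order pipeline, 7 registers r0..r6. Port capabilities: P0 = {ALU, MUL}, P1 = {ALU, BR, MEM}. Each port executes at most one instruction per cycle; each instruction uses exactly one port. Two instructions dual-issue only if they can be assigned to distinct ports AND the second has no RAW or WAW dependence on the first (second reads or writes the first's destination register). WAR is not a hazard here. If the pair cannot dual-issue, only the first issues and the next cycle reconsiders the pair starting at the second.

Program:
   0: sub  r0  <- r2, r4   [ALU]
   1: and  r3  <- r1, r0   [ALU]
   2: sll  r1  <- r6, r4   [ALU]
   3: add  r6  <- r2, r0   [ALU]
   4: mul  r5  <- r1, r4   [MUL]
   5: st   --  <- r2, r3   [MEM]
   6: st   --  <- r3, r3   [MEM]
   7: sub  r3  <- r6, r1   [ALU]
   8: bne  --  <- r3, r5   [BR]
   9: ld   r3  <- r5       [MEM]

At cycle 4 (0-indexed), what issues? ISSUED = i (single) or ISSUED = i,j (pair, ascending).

ISSUED = 6,7

t=0 i0:sub.ALU ; RAW r0
t=1 i1+i2:and.ALU;sll.ALU ; dual
t=2 i3+i4:add.ALU;mul.MUL ; dual
t=3 i5:st.MEM ; no-port MEM/MEM
t=4 i6+i7:st.MEM;sub.ALU ; dual
t=5 i8:bne.BR ; no-port BR/MEM
t=6 i9:ld.MEM ; tail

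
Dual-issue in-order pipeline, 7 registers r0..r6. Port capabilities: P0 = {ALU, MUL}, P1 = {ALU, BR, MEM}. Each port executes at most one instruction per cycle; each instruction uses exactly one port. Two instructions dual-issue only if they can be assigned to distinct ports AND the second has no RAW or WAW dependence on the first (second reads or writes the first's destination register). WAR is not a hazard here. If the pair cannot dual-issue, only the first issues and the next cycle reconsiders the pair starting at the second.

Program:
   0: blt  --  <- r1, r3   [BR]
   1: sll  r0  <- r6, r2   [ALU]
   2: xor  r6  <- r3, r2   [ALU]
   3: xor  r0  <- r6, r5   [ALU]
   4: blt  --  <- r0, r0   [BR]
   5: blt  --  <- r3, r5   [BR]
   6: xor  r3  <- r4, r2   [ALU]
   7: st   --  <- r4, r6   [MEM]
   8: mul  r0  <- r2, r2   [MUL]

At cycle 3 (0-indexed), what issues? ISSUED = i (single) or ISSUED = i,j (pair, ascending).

ISSUED = 4

c0: i0,i1 blt.BR;sll.ALU  pair
c1: i2 xor.ALU  RAW r6
c2: i3 xor.ALU  RAW r0
c3: i4 blt.BR  no-port BR/BR
c4: i5,i6 blt.BR;xor.ALU  pair
c5: i7,i8 st.MEM;mul.MUL  pair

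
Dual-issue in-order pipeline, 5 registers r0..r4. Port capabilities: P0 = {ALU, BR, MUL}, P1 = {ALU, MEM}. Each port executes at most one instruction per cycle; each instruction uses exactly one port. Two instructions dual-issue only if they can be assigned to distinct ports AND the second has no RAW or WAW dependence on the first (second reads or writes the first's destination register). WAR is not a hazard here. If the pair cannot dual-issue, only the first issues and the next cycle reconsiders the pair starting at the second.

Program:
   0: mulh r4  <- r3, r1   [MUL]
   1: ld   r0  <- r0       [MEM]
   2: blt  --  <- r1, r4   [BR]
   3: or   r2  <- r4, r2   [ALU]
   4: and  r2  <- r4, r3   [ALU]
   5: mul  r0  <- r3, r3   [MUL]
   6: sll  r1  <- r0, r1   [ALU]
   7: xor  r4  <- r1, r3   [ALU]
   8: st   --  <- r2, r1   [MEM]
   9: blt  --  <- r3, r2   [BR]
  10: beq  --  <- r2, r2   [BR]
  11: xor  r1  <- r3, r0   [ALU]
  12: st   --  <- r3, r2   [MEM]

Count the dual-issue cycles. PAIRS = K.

[0] i0&i1  mulh.MUL+ld.MEM  -- dual
[1] i2&i3  blt.BR+or.ALU  -- dual
[2] i4&i5  and.ALU+mul.MUL  -- dual
[3] i6  sll.ALU  -- RAW r1
[4] i7&i8  xor.ALU+st.MEM  -- dual
[5] i9  blt.BR  -- no-port BR/BR
[6] i10&i11  beq.BR+xor.ALU  -- dual
[7] i12  st.MEM  -- tail

PAIRS = 5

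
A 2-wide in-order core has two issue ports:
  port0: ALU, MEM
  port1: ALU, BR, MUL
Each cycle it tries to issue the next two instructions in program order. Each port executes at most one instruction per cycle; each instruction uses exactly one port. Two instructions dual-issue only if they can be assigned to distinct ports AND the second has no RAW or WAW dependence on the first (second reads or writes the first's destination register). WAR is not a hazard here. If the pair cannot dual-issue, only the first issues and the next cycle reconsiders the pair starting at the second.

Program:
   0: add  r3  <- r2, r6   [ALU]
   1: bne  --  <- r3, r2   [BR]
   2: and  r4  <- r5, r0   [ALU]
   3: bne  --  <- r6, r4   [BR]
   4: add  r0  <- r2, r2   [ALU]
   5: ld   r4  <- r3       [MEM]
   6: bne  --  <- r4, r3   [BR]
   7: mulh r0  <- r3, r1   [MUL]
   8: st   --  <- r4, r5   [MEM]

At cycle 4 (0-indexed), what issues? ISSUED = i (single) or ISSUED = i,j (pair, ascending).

ISSUED = 6

#0 head=0: add.ALU i0 RAW r3
#1 head=1: bne.BR and.ALU i1+i2 pair
#2 head=3: bne.BR add.ALU i3+i4 pair
#3 head=5: ld.MEM i5 RAW r4
#4 head=6: bne.BR i6 no-port BR/MUL
#5 head=7: mulh.MUL st.MEM i7+i8 pair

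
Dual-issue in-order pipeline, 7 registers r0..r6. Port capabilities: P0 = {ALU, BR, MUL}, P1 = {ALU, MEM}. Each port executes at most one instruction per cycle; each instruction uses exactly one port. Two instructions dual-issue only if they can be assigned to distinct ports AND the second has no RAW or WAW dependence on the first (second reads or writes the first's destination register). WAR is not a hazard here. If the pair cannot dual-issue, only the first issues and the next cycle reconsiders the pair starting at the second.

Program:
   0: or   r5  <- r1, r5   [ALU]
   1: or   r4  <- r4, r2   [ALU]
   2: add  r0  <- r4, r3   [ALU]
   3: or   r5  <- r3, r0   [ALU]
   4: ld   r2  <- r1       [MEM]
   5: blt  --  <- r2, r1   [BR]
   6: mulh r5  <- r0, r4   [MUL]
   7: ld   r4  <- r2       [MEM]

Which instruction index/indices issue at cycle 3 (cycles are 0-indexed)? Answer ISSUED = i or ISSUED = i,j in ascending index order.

  cy0 -> i0/i1 (or;or) pair
  cy1 -> i2 (add) RAW r0
  cy2 -> i3/i4 (or;ld) pair
  cy3 -> i5 (blt) no-port BR/MUL
  cy4 -> i6/i7 (mulh;ld) pair

ISSUED = 5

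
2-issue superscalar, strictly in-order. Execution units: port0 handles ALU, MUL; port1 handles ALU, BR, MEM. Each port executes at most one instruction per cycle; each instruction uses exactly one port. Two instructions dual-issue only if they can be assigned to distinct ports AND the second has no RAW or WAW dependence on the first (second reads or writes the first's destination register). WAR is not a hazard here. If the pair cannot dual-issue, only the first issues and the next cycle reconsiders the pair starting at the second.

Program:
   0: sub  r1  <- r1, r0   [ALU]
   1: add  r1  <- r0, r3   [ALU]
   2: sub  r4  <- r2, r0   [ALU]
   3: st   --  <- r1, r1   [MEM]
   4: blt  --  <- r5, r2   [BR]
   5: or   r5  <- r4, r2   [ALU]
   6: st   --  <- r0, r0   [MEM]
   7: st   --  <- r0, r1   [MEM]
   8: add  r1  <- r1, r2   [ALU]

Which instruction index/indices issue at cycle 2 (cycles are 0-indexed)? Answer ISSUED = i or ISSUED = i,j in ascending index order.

ISSUED = 3

#0 head=0: sub.ALU i0 WAW r1
#1 head=1: add.ALU/sub.ALU i1/i2 pair
#2 head=3: st.MEM i3 no-port MEM/BR
#3 head=4: blt.BR/or.ALU i4/i5 pair
#4 head=6: st.MEM i6 no-port MEM/MEM
#5 head=7: st.MEM/add.ALU i7/i8 pair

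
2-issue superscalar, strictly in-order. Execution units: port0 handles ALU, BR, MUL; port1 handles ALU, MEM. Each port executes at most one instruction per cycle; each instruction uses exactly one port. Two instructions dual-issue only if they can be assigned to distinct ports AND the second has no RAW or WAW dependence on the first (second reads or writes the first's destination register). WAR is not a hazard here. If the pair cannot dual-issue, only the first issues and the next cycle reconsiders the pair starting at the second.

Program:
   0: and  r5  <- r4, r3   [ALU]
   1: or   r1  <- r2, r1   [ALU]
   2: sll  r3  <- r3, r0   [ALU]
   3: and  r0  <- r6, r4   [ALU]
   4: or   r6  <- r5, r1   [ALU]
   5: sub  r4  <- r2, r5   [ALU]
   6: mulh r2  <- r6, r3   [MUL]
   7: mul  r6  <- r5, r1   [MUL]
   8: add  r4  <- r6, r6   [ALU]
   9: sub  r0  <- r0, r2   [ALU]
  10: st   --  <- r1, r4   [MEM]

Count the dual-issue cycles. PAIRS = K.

PAIRS = 4

t=0 i0/i1:and.ALU+or.ALU ; dual
t=1 i2/i3:sll.ALU+and.ALU ; dual
t=2 i4/i5:or.ALU+sub.ALU ; dual
t=3 i6:mulh.MUL ; no-port MUL/MUL
t=4 i7:mul.MUL ; RAW r6
t=5 i8/i9:add.ALU+sub.ALU ; dual
t=6 i10:st.MEM ; tail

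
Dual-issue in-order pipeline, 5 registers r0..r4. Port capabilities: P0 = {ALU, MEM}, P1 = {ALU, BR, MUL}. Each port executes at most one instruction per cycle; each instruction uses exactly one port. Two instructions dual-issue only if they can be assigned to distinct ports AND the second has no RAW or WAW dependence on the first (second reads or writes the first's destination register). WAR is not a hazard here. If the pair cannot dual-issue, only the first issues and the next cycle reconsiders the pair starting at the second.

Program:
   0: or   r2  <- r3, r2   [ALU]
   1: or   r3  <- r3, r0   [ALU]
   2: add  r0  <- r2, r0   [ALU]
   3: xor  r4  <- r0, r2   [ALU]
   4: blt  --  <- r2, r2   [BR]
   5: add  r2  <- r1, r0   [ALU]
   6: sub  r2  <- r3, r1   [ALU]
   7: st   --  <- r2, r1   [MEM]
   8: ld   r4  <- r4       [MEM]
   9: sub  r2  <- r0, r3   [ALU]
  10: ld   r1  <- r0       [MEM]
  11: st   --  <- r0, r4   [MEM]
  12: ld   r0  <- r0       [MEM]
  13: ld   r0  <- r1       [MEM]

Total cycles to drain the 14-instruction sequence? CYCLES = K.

[0] i0/i1  or or  -- 2-wide
[1] i2  add  -- RAW r0
[2] i3/i4  xor blt  -- 2-wide
[3] i5  add  -- WAW r2
[4] i6  sub  -- RAW r2
[5] i7  st  -- no-port MEM/MEM
[6] i8/i9  ld sub  -- 2-wide
[7] i10  ld  -- no-port MEM/MEM
[8] i11  st  -- no-port MEM/MEM
[9] i12  ld  -- no-port MEM/MEM
[10] i13  ld  -- tail

CYCLES = 11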